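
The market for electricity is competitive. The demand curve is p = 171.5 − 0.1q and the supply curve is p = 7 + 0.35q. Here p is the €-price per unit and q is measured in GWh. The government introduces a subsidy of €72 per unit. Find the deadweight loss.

Competitive equilibrium: 171.5 − 0.1q = 7 + 0.35q → q* = 365.5556, p* = 134.9444.
The subsidy lowers effective supply by 72: p = 0.35q − 65.
New quantity: 171.5 − 0.1q = 0.35q − 65 → q' = 525.5556.
Overproduction Δq = 525.5556 − 365.5556 = 160; wedge = subsidy = 72.
The triangle = ½ × 160 × 72 = €5760.

€5760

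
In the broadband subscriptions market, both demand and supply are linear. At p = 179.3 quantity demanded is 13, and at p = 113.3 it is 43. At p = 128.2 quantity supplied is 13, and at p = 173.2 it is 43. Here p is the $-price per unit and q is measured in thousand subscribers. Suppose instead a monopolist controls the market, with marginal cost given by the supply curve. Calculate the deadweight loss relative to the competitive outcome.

Demand slope = (113.3 − 179.3)/(43 − 13) = −2.2, so p = 207.9 − 2.2q.
Supply slope = (173.2 − 128.2)/(43 − 13) = 1.5, so p = 108.7 + 1.5q.
Competitive equilibrium: 207.9 − 2.2q = 108.7 + 1.5q → q* = 26.8108, p* = 148.9162.
Marginal revenue: MR = 207.9 − 4.4q. Set MR = MC: 207.9 − 4.4q = 108.7 + 1.5q → q_m = 16.8136.
Price p_m = 207.9 − 2.2·16.8136 = 170.9101; MC(q_m) = 108.7 + 1.5·16.8136 = 133.9204.
Competitive q* = 26.8108, so Δq = 9.9972; wedge = 170.9101 − 133.9204 = 36.9897.
DWL = ½ × 9.9972 × 36.9897 = $184.90 thousand.

$184.90 thousand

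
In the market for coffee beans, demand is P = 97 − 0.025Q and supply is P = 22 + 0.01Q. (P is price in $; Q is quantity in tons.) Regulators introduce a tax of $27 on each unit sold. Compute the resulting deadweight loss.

Competitive equilibrium: 97 − 0.025Q = 22 + 0.01Q → Q* = 2142.85714, P* = 43.42857.
With the tax, the buyer price exceeds the seller price by 27: (97 − 0.025Q) − (22 + 0.01Q) = 27 → Q' = 1371.42857.
ΔQ = 2142.85714 − 1371.42857 = 771.42857; the wedge equals the tax, 27.
DWL = ½ × 771.42857 × 27 = $10414.29.

$10414.29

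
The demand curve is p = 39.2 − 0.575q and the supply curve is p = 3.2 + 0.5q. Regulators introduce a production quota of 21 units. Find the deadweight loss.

Competitive equilibrium: 39.2 − 0.575q = 3.2 + 0.5q → q* = 33.4884, p* = 19.9442.
At q = 21: demand price = 39.2 − 0.575·21 = 27.125; supply price = 3.2 + 0.5·21 = 13.7.
Δq = 33.4884 − 21 = 12.4884; wedge = 27.125 − 13.7 = 13.425.
Deadweight loss = ½ × 12.4884 × 13.425 = 83.83.

83.83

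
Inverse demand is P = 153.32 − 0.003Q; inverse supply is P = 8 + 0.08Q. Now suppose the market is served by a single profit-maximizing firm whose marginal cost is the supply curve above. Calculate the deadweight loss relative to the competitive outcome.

Competitive equilibrium: 153.32 − 0.003Q = 8 + 0.08Q → Q* = 1750.8434, P* = 148.0675.
Marginal revenue: MR = 153.32 − 0.006Q. Set MR = MC: 153.32 − 0.006Q = 8 + 0.08Q → Q_m = 1689.7674.
Price P_m = 153.32 − 0.003·1689.7674 = 148.2507; MC(Q_m) = 8 + 0.08·1689.7674 = 143.1814.
Competitive Q* = 1750.8434, so ΔQ = 61.076; wedge = 148.2507 − 143.1814 = 5.0693.
The triangle = ½ × 61.076 × 5.0693 = 154.81.

154.81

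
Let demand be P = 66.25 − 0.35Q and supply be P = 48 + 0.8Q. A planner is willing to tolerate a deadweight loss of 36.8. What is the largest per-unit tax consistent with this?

Competitive equilibrium: 66.25 − 0.35Q = 48 + 0.8Q → Q* = 15.8696, P* = 60.6957.
A tax t gives ΔQ = t/1.15 and wedge t, so DWL = t²/2.3.
t²/2.3 = 36.8 → t² = 84.64 → t = 9.2.

9.2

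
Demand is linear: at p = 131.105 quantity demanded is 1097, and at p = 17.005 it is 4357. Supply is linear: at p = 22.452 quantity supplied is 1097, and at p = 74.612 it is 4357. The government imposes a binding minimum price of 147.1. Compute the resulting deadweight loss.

Demand slope = (17.005 − 131.105)/(4357 − 1097) = −0.035, so p = 169.5 − 0.035q.
Supply slope = (74.612 − 22.452)/(4357 − 1097) = 0.016, so p = 4.9 + 0.016q.
Competitive equilibrium: 169.5 − 0.035q = 4.9 + 0.016q → q* = 3227.451, p* = 56.5392.
At the floor p = 147.1, quantity demanded = (169.5 − 147.1)/0.035 = 640.
Sellers' marginal cost at q' = 640: 4.9 + 0.016·640 = 15.14.
Δq = 3227.451 − 640 = 2587.451; wedge = 147.1 − 15.14 = 131.96.
Welfare loss = ½ × 2587.451 × 131.96 = 170720.02.

170720.02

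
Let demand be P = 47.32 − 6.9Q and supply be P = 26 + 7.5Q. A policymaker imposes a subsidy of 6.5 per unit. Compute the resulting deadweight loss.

1.47

Competitive equilibrium: 47.32 − 6.9Q = 26 + 7.5Q → Q* = 1.4806, P* = 37.1042.
The subsidy lowers effective supply by 6.5: P = 19.5 + 7.5Q.
New quantity: 47.32 − 6.9Q = 19.5 + 7.5Q → Q' = 1.9319.
Overproduction ΔQ = 1.9319 − 1.4806 = 0.4513; wedge = subsidy = 6.5.
Welfare loss = ½ × 0.4513 × 6.5 = 1.47.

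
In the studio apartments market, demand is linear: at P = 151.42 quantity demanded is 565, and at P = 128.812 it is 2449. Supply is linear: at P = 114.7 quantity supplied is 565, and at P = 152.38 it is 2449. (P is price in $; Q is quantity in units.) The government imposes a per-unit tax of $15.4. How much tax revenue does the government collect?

Demand slope = (128.812 − 151.42)/(2449 − 565) = −0.012, so P = 158.2 − 0.012Q.
Supply slope = (152.38 − 114.7)/(2449 − 565) = 0.02, so P = 103.4 + 0.02Q.
Competitive equilibrium: 158.2 − 0.012Q = 103.4 + 0.02Q → Q* = 1712.5, P* = 137.65.
With the tax, the buyer price exceeds the seller price by 15.4: (158.2 − 0.012Q) − (103.4 + 0.02Q) = 15.4 → Q' = 1231.25.
Tax revenue = 15.4 × 1231.25 = $18961.25.

$18961.25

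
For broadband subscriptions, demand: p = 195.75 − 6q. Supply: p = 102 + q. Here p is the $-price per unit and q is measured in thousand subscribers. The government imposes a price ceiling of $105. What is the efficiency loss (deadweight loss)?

$378.04 thousand

Competitive equilibrium: 195.75 − 6q = 102 + q → q* = 13.3929, p* = 115.3929.
At the ceiling p = 105, quantity supplied = (105 − 102)/1 = 3.
Willingness to pay at q' = 3: 195.75 − 6·3 = 177.75.
Δq = 13.3929 − 3 = 10.3929; wedge = 177.75 − 105 = 72.75.
DWL = ½ × 10.3929 × 72.75 = $378.04 thousand.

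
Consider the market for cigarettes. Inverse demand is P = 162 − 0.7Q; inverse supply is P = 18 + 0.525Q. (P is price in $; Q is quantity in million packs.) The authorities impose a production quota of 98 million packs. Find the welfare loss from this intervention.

$234.12 million

Competitive equilibrium: 162 − 0.7Q = 18 + 0.525Q → Q* = 117.551, P* = 79.7143.
At Q = 98: demand price = 162 − 0.7·98 = 93.4; supply price = 18 + 0.525·98 = 69.45.
ΔQ = 117.551 − 98 = 19.551; wedge = 93.4 − 69.45 = 23.95.
The triangle = ½ × 19.551 × 23.95 = $234.12 million.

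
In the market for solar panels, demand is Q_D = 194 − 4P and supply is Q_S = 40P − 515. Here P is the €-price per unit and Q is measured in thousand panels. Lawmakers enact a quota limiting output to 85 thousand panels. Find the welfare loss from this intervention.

In inverse form: demand P = 48.5 − 0.25Q, supply P = 12.875 + 0.025Q.
Competitive equilibrium: 48.5 − 0.25Q = 12.875 + 0.025Q → Q* = 129.5455, P* = 16.1136.
At Q = 85: demand price = 48.5 − 0.25·85 = 27.25; supply price = 12.875 + 0.025·85 = 15.
ΔQ = 129.5455 − 85 = 44.5455; wedge = 27.25 − 15 = 12.25.
The triangle = ½ × 44.5455 × 12.25 = €272.84 thousand.

€272.84 thousand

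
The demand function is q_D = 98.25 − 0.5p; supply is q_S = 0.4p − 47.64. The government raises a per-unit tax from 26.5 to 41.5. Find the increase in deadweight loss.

113.33

In inverse form: demand p = 196.5 − 2q, supply p = 119.1 + 2.5q.
Competitive equilibrium: 196.5 − 2q = 119.1 + 2.5q → q* = 17.2, p* = 162.1.
For a per-unit tax t: Δq = t/4.5, so DWL = ½·t·(t/4.5) = t²/9.
At t = 26.5: DWL = 78.028. At t = 41.5: DWL = 191.361.
Increase = 191.361 − 78.028 = 113.33.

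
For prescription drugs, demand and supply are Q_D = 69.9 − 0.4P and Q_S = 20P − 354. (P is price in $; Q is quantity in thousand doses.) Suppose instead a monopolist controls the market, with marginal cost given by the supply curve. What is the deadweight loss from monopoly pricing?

$1185.23 thousand

In inverse form: demand P = 174.75 − 2.5Q, supply P = 17.7 + 0.05Q.
Competitive equilibrium: 174.75 − 2.5Q = 17.7 + 0.05Q → Q* = 61.5882, P* = 20.7794.
Marginal revenue: MR = 174.75 − 5Q. Set MR = MC: 174.75 − 5Q = 17.7 + 0.05Q → Q_m = 31.099.
Price P_m = 174.75 − 2.5·31.099 = 97.0025; MC(Q_m) = 17.7 + 0.05·31.099 = 19.255.
Competitive Q* = 61.5882, so ΔQ = 30.4892; wedge = 97.0025 − 19.255 = 77.7475.
The triangle = ½ × 30.4892 × 77.7475 = $1185.23 thousand.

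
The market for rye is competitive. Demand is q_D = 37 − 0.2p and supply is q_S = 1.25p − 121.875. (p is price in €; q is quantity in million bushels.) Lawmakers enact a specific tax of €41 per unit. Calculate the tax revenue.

In inverse form: demand p = 185 − 5q, supply p = 97.5 + 0.8q.
Competitive equilibrium: 185 − 5q = 97.5 + 0.8q → q* = 15.0862, p* = 109.569.
With the tax, the buyer price exceeds the seller price by 41: (185 − 5q) − (97.5 + 0.8q) = 41 → q' = 8.0172.
Tax revenue = 41 × 8.0172 = €328.71 million.

€328.71 million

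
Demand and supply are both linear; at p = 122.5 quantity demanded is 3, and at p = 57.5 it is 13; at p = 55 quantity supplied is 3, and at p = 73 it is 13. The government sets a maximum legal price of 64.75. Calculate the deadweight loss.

30.61

Demand slope = (57.5 − 122.5)/(13 − 3) = −6.5, so p = 142 − 6.5q.
Supply slope = (73 − 55)/(13 − 3) = 1.8, so p = 49.6 + 1.8q.
Competitive equilibrium: 142 − 6.5q = 49.6 + 1.8q → q* = 11.1325, p* = 69.6386.
At the ceiling p = 64.75, quantity supplied = (64.75 − 49.6)/1.8 = 8.4167.
Willingness to pay at q' = 8.4167: 142 − 6.5·8.4167 = 87.2915.
Δq = 11.1325 − 8.4167 = 2.7158; wedge = 87.2915 − 64.75 = 22.5415.
Welfare loss = ½ × 2.7158 × 22.5415 = 30.61.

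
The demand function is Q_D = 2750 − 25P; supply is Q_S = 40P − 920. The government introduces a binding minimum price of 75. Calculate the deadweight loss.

In inverse form: demand P = 110 − 0.04Q, supply P = 23 + 0.025Q.
Competitive equilibrium: 110 − 0.04Q = 23 + 0.025Q → Q* = 1338.4615, P* = 56.4615.
At the floor P = 75, quantity demanded = (110 − 75)/0.04 = 875.
Sellers' marginal cost at Q' = 875: 23 + 0.025·875 = 44.875.
ΔQ = 1338.4615 − 875 = 463.4615; wedge = 75 − 44.875 = 30.125.
DWL = ½ × 463.4615 × 30.125 = 6980.89.

6980.89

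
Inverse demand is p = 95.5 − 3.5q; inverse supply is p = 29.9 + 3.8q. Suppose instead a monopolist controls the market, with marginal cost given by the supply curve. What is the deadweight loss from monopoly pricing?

Competitive equilibrium: 95.5 − 3.5q = 29.9 + 3.8q → q* = 8.9863, p* = 64.0479.
Marginal revenue: MR = 95.5 − 7q. Set MR = MC: 95.5 − 7q = 29.9 + 3.8q → q_m = 6.0741.
Price p_m = 95.5 − 3.5·6.0741 = 74.2407; MC(q_m) = 29.9 + 3.8·6.0741 = 52.9816.
Competitive q* = 8.9863, so Δq = 2.9122; wedge = 74.2407 − 52.9816 = 21.2591.
Welfare loss = ½ × 2.9122 × 21.2591 = 30.96.

30.96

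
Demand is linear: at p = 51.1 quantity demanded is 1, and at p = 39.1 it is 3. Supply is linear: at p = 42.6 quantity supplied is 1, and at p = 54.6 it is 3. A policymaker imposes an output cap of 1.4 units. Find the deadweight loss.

Demand slope = (39.1 − 51.1)/(3 − 1) = −6, so p = 57.1 − 6q.
Supply slope = (54.6 − 42.6)/(3 − 1) = 6, so p = 36.6 + 6q.
Competitive equilibrium: 57.1 − 6q = 36.6 + 6q → q* = 1.7083, p* = 46.85.
At q = 1.4: demand price = 57.1 − 6·1.4 = 48.7; supply price = 36.6 + 6·1.4 = 45.
Δq = 1.7083 − 1.4 = 0.3083; wedge = 48.7 − 45 = 3.7.
DWL = ½ × 0.3083 × 3.7 = 0.57.

0.57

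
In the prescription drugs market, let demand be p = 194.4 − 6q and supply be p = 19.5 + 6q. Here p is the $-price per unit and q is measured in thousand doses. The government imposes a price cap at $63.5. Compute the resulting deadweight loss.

$314.65 thousand

Competitive equilibrium: 194.4 − 6q = 19.5 + 6q → q* = 14.575, p* = 106.95.
At the ceiling p = 63.5, quantity supplied = (63.5 − 19.5)/6 = 7.3333.
Willingness to pay at q' = 7.3333: 194.4 − 6·7.3333 = 150.4002.
Δq = 14.575 − 7.3333 = 7.2417; wedge = 150.4002 − 63.5 = 86.9002.
The triangle = ½ × 7.2417 × 86.9002 = $314.65 thousand.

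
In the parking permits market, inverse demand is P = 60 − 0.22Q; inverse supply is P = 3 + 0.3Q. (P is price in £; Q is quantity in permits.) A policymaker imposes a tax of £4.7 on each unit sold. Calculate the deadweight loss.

Competitive equilibrium: 60 − 0.22Q = 3 + 0.3Q → Q* = 109.6154, P* = 35.8846.
With the tax, the buyer price exceeds the seller price by 4.7: (60 − 0.22Q) − (3 + 0.3Q) = 4.7 → Q' = 100.5769.
ΔQ = 109.6154 − 100.5769 = 9.0385; the wedge equals the tax, 4.7.
The triangle = ½ × 9.0385 × 4.7 = £21.24.

£21.24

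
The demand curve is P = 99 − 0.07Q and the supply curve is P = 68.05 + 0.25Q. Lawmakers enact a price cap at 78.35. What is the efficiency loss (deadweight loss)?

493.17

Competitive equilibrium: 99 − 0.07Q = 68.05 + 0.25Q → Q* = 96.7188, P* = 92.2297.
At the ceiling P = 78.35, quantity supplied = (78.35 − 68.05)/0.25 = 41.2.
Willingness to pay at Q' = 41.2: 99 − 0.07·41.2 = 96.116.
ΔQ = 96.7188 − 41.2 = 55.5188; wedge = 96.116 − 78.35 = 17.766.
DWL = ½ × 55.5188 × 17.766 = 493.17.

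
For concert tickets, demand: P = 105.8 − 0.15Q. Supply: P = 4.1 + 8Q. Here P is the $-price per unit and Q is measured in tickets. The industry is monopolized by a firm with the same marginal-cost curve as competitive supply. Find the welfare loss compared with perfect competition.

Competitive equilibrium: 105.8 − 0.15Q = 4.1 + 8Q → Q* = 12.4785, P* = 103.9282.
Marginal revenue: MR = 105.8 − 0.3Q. Set MR = MC: 105.8 − 0.3Q = 4.1 + 8Q → Q_m = 12.253.
Price P_m = 105.8 − 0.15·12.253 = 103.9621; MC(Q_m) = 4.1 + 8·12.253 = 102.124.
Competitive Q* = 12.4785, so ΔQ = 0.2255; wedge = 103.9621 − 102.124 = 1.8381.
DWL = ½ × 0.2255 × 1.8381 = $0.21.

$0.21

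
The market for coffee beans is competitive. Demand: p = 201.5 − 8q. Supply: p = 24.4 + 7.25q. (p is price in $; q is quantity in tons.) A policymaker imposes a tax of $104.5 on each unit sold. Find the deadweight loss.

$358.04

Competitive equilibrium: 201.5 − 8q = 24.4 + 7.25q → q* = 11.6131, p* = 108.5951.
With the tax, the buyer price exceeds the seller price by 104.5: (201.5 − 8q) − (24.4 + 7.25q) = 104.5 → q' = 4.7607.
Δq = 11.6131 − 4.7607 = 6.8524; the wedge equals the tax, 104.5.
Deadweight loss = ½ × 6.8524 × 104.5 = $358.04.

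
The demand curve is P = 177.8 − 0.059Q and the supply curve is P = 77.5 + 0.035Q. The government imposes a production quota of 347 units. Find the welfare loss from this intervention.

24366.24

Competitive equilibrium: 177.8 − 0.059Q = 77.5 + 0.035Q → Q* = 1067.0213, P* = 114.8457.
At Q = 347: demand price = 177.8 − 0.059·347 = 157.327; supply price = 77.5 + 0.035·347 = 89.645.
ΔQ = 1067.0213 − 347 = 720.0213; wedge = 157.327 − 89.645 = 67.682.
Welfare loss = ½ × 720.0213 × 67.682 = 24366.24.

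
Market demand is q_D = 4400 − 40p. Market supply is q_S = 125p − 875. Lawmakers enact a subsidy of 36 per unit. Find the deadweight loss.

In inverse form: demand p = 110 − 0.025q, supply p = 7 + 0.008q.
Competitive equilibrium: 110 − 0.025q = 7 + 0.008q → q* = 3121.2121, p* = 31.9697.
The subsidy lowers effective supply by 36: p = 0.008q − 29.
New quantity: 110 − 0.025q = 0.008q − 29 → q' = 4212.1212.
Overproduction Δq = 4212.1212 − 3121.2121 = 1090.9091; wedge = subsidy = 36.
Deadweight loss = ½ × 1090.9091 × 36 = 19636.36.

19636.36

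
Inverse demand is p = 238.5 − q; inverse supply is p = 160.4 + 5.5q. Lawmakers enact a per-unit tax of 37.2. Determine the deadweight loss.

Competitive equilibrium: 238.5 − q = 160.4 + 5.5q → q* = 12.0154, p* = 226.4846.
With the tax, the buyer price exceeds the seller price by 37.2: (238.5 − q) − (160.4 + 5.5q) = 37.2 → q' = 6.2923.
Δq = 12.0154 − 6.2923 = 5.7231; the wedge equals the tax, 37.2.
The triangle = ½ × 5.7231 × 37.2 = 106.45.

106.45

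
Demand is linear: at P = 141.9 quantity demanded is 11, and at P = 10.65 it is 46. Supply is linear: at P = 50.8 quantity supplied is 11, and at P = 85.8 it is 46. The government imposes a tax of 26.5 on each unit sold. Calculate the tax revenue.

651.90

Demand slope = (10.65 − 141.9)/(46 − 11) = −3.75, so P = 183.15 − 3.75Q.
Supply slope = (85.8 − 50.8)/(46 − 11) = 1, so P = 39.8 + Q.
Competitive equilibrium: 183.15 − 3.75Q = 39.8 + Q → Q* = 30.1789, P* = 69.9789.
With the tax, the buyer price exceeds the seller price by 26.5: (183.15 − 3.75Q) − (39.8 + Q) = 26.5 → Q' = 24.6.
Tax revenue = 26.5 × 24.6 = 651.90.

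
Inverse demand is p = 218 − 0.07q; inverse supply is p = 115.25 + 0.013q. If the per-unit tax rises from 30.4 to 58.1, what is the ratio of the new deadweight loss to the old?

3.653

Competitive equilibrium: 218 − 0.07q = 115.25 + 0.013q → q* = 1237.9518, p* = 131.3434.
For a per-unit tax t: Δq = t/0.083, so DWL = ½·t·(t/0.083) = t²/0.166.
At t = 30.4: DWL = 5567.229. At t = 58.1: DWL = 20335.
Ratio = (58.1/30.4)² = 3.653.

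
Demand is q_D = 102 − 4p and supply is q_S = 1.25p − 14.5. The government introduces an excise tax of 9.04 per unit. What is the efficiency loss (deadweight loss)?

38.92

In inverse form: demand p = 25.5 − 0.25q, supply p = 11.6 + 0.8q.
Competitive equilibrium: 25.5 − 0.25q = 11.6 + 0.8q → q* = 13.2381, p* = 22.19048.
With the tax, the buyer price exceeds the seller price by 9.04: (25.5 − 0.25q) − (11.6 + 0.8q) = 9.04 → q' = 4.62857.
Δq = 13.2381 − 4.62857 = 8.60953; the wedge equals the tax, 9.04.
DWL = ½ × 8.60953 × 9.04 = 38.92.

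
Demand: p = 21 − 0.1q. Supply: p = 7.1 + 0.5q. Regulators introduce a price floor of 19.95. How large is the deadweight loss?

48.13

Competitive equilibrium: 21 − 0.1q = 7.1 + 0.5q → q* = 23.1667, p* = 18.6833.
At the floor p = 19.95, quantity demanded = (21 − 19.95)/0.1 = 10.5.
Sellers' marginal cost at q' = 10.5: 7.1 + 0.5·10.5 = 12.35.
Δq = 23.1667 − 10.5 = 12.6667; wedge = 19.95 − 12.35 = 7.6.
Welfare loss = ½ × 12.6667 × 7.6 = 48.13.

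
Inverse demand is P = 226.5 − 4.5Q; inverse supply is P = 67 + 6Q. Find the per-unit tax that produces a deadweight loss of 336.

Competitive equilibrium: 226.5 − 4.5Q = 67 + 6Q → Q* = 15.1905, P* = 158.1429.
A tax t gives ΔQ = t/10.5 and wedge t, so DWL = t²/21.
t²/21 = 336 → t² = 7056 → t = 84.

84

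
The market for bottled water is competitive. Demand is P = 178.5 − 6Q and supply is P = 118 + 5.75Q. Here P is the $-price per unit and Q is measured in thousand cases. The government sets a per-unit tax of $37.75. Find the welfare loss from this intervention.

$60.64 thousand

Competitive equilibrium: 178.5 − 6Q = 118 + 5.75Q → Q* = 5.1489, P* = 147.6064.
With the tax, the buyer price exceeds the seller price by 37.75: (178.5 − 6Q) − (118 + 5.75Q) = 37.75 → Q' = 1.9362.
ΔQ = 5.1489 − 1.9362 = 3.2127; the wedge equals the tax, 37.75.
The triangle = ½ × 3.2127 × 37.75 = $60.64 thousand.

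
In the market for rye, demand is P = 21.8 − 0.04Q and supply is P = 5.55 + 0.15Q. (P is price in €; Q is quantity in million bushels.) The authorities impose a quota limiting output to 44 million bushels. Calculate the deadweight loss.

Competitive equilibrium: 21.8 − 0.04Q = 5.55 + 0.15Q → Q* = 85.5263, P* = 18.3789.
At Q = 44: demand price = 21.8 − 0.04·44 = 20.04; supply price = 5.55 + 0.15·44 = 12.15.
ΔQ = 85.5263 − 44 = 41.5263; wedge = 20.04 − 12.15 = 7.89.
The triangle = ½ × 41.5263 × 7.89 = €163.82 million.

€163.82 million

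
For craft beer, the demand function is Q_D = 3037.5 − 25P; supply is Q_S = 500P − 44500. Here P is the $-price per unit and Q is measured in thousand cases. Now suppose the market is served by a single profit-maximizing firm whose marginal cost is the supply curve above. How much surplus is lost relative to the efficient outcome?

$2992.12 thousand

In inverse form: demand P = 121.5 − 0.04Q, supply P = 89 + 0.002Q.
Competitive equilibrium: 121.5 − 0.04Q = 89 + 0.002Q → Q* = 773.809524, P* = 90.547619.
Marginal revenue: MR = 121.5 − 0.08Q. Set MR = MC: 121.5 − 0.08Q = 89 + 0.002Q → Q_m = 396.341463.
Price P_m = 121.5 − 0.04·396.341463 = 105.646341; MC(Q_m) = 89 + 0.002·396.341463 = 89.792683.
Competitive Q* = 773.809524, so ΔQ = 377.468061; wedge = 105.646341 − 89.792683 = 15.853658.
Deadweight loss = ½ × 377.468061 × 15.853658 = $2992.12 thousand.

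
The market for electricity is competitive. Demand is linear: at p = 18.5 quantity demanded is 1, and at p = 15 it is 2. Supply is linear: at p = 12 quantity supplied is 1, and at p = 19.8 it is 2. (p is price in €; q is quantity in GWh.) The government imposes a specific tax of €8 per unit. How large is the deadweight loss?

€2.83

Demand slope = (15 − 18.5)/(2 − 1) = −3.5, so p = 22 − 3.5q.
Supply slope = (19.8 − 12)/(2 − 1) = 7.8, so p = 4.2 + 7.8q.
Competitive equilibrium: 22 − 3.5q = 4.2 + 7.8q → q* = 1.5752, p* = 16.4867.
With the tax, the buyer price exceeds the seller price by 8: (22 − 3.5q) − (4.2 + 7.8q) = 8 → q' = 0.8673.
Δq = 1.5752 − 0.8673 = 0.7079; the wedge equals the tax, 8.
Deadweight loss = ½ × 0.7079 × 8 = €2.83.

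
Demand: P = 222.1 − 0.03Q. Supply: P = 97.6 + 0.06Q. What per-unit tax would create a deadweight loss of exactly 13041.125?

48.45

Competitive equilibrium: 222.1 − 0.03Q = 97.6 + 0.06Q → Q* = 1383.3333, P* = 180.6.
A tax t gives ΔQ = t/0.09 and wedge t, so DWL = t²/0.18.
t²/0.18 = 13041.125 → t² = 2347.4025 → t = 48.45.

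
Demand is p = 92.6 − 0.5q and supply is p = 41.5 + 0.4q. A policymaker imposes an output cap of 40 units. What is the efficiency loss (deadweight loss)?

Competitive equilibrium: 92.6 − 0.5q = 41.5 + 0.4q → q* = 56.7778, p* = 64.2111.
At q = 40: demand price = 92.6 − 0.5·40 = 72.6; supply price = 41.5 + 0.4·40 = 57.5.
Δq = 56.7778 − 40 = 16.7778; wedge = 72.6 − 57.5 = 15.1.
DWL = ½ × 16.7778 × 15.1 = 126.67.

126.67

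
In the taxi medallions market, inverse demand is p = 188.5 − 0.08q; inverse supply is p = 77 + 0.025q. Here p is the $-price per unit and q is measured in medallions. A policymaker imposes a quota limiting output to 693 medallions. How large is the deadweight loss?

Competitive equilibrium: 188.5 − 0.08q = 77 + 0.025q → q* = 1061.9048, p* = 103.5476.
At q = 693: demand price = 188.5 − 0.08·693 = 133.06; supply price = 77 + 0.025·693 = 94.325.
Δq = 1061.9048 − 693 = 368.9048; wedge = 133.06 − 94.325 = 38.735.
Deadweight loss = ½ × 368.9048 × 38.735 = $7144.76.

$7144.76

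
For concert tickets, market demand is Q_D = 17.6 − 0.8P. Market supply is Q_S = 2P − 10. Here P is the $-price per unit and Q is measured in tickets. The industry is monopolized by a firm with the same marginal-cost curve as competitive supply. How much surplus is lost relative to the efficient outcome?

In inverse form: demand P = 22 − 1.25Q, supply P = 5 + 0.5Q.
Competitive equilibrium: 22 − 1.25Q = 5 + 0.5Q → Q* = 9.71429, P* = 9.85714.
Marginal revenue: MR = 22 − 2.5Q. Set MR = MC: 22 − 2.5Q = 5 + 0.5Q → Q_m = 5.66667.
Price P_m = 22 − 1.25·5.66667 = 14.91666; MC(Q_m) = 5 + 0.5·5.66667 = 7.83334.
Competitive Q* = 9.71429, so ΔQ = 4.04762; wedge = 14.91666 − 7.83334 = 7.08332.
Deadweight loss = ½ × 4.04762 × 7.08332 = $14.34.

$14.34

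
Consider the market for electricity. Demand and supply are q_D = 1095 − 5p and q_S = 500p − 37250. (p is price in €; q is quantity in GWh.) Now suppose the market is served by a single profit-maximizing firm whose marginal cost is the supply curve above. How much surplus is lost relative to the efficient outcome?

€12792.70

In inverse form: demand p = 219 − 0.2q, supply p = 74.5 + 0.002q.
Competitive equilibrium: 219 − 0.2q = 74.5 + 0.002q → q* = 715.34653, p* = 75.93069.
Marginal revenue: MR = 219 − 0.4q. Set MR = MC: 219 − 0.4q = 74.5 + 0.002q → q_m = 359.45274.
Price p_m = 219 − 0.2·359.45274 = 147.10945; MC(q_m) = 74.5 + 0.002·359.45274 = 75.21891.
Competitive q* = 715.34653, so Δq = 355.89379; wedge = 147.10945 − 75.21891 = 71.89054.
DWL = ½ × 355.89379 × 71.89054 = €12792.70.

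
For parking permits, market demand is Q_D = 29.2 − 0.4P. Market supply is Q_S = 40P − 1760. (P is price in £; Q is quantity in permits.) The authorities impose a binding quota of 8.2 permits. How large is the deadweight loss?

In inverse form: demand P = 73 − 2.5Q, supply P = 44 + 0.025Q.
Competitive equilibrium: 73 − 2.5Q = 44 + 0.025Q → Q* = 11.48515, P* = 44.28713.
At Q = 8.2: demand price = 73 − 2.5·8.2 = 52.5; supply price = 44 + 0.025·8.2 = 44.205.
ΔQ = 11.48515 − 8.2 = 3.28515; wedge = 52.5 − 44.205 = 8.295.
DWL = ½ × 3.28515 × 8.295 = £13.63.

£13.63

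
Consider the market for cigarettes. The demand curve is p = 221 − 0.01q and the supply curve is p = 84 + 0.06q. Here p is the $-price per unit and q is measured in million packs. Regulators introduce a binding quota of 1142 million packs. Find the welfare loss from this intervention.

Competitive equilibrium: 221 − 0.01q = 84 + 0.06q → q* = 1957.1429, p* = 201.4286.
At q = 1142: demand price = 221 − 0.01·1142 = 209.58; supply price = 84 + 0.06·1142 = 152.52.
Δq = 1957.1429 − 1142 = 815.1429; wedge = 209.58 − 152.52 = 57.06.
Welfare loss = ½ × 815.1429 × 57.06 = $23256.03 million.

$23256.03 million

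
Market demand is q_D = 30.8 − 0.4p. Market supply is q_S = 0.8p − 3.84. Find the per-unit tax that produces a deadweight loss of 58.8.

In inverse form: demand p = 77 − 2.5q, supply p = 4.8 + 1.25q.
Competitive equilibrium: 77 − 2.5q = 4.8 + 1.25q → q* = 19.2533, p* = 28.8667.
A tax t gives Δq = t/3.75 and wedge t, so DWL = t²/7.5.
t²/7.5 = 58.8 → t² = 441 → t = 21.

21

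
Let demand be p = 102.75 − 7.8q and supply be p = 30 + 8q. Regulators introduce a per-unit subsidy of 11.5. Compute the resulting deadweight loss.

Competitive equilibrium: 102.75 − 7.8q = 30 + 8q → q* = 4.6044, p* = 66.8354.
The subsidy lowers effective supply by 11.5: p = 18.5 + 8q.
New quantity: 102.75 − 7.8q = 18.5 + 8q → q' = 5.3323.
Overproduction Δq = 5.3323 − 4.6044 = 0.7279; wedge = subsidy = 11.5.
DWL = ½ × 0.7279 × 11.5 = 4.19.

4.19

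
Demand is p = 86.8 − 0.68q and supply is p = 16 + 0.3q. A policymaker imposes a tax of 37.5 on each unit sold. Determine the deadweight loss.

Competitive equilibrium: 86.8 − 0.68q = 16 + 0.3q → q* = 72.2449, p* = 37.6735.
With the tax, the buyer price exceeds the seller price by 37.5: (86.8 − 0.68q) − (16 + 0.3q) = 37.5 → q' = 33.9796.
Δq = 72.2449 − 33.9796 = 38.2653; the wedge equals the tax, 37.5.
DWL = ½ × 38.2653 × 37.5 = 717.47.

717.47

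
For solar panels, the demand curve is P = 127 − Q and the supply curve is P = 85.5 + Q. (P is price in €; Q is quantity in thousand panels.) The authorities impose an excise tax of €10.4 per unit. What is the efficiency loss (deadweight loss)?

Competitive equilibrium: 127 − Q = 85.5 + Q → Q* = 20.75, P* = 106.25.
With the tax, the buyer price exceeds the seller price by 10.4: (127 − Q) − (85.5 + Q) = 10.4 → Q' = 15.55.
ΔQ = 20.75 − 15.55 = 5.2; the wedge equals the tax, 10.4.
The triangle = ½ × 5.2 × 10.4 = €27.04 thousand.

€27.04 thousand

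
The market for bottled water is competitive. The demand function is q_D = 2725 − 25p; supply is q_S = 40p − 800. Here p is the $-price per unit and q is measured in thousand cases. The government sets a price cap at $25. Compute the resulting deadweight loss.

$44430.77 thousand

In inverse form: demand p = 109 − 0.04q, supply p = 20 + 0.025q.
Competitive equilibrium: 109 − 0.04q = 20 + 0.025q → q* = 1369.2308, p* = 54.2308.
At the ceiling p = 25, quantity supplied = (25 − 20)/0.025 = 200.
Willingness to pay at q' = 200: 109 − 0.04·200 = 101.
Δq = 1369.2308 − 200 = 1169.2308; wedge = 101 − 25 = 76.
Welfare loss = ½ × 1169.2308 × 76 = $44430.77 thousand.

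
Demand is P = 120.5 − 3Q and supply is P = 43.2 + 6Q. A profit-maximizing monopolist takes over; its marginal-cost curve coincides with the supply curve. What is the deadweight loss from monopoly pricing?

Competitive equilibrium: 120.5 − 3Q = 43.2 + 6Q → Q* = 8.5889, P* = 94.7333.
Marginal revenue: MR = 120.5 − 6Q. Set MR = MC: 120.5 − 6Q = 43.2 + 6Q → Q_m = 6.4417.
Price P_m = 120.5 − 3·6.4417 = 101.1749; MC(Q_m) = 43.2 + 6·6.4417 = 81.8502.
Competitive Q* = 8.5889, so ΔQ = 2.1472; wedge = 101.1749 − 81.8502 = 19.3247.
Deadweight loss = ½ × 2.1472 × 19.3247 = 20.75.

20.75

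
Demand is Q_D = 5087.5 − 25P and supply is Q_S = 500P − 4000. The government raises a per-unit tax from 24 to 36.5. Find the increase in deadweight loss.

In inverse form: demand P = 203.5 − 0.04Q, supply P = 8 + 0.002Q.
Competitive equilibrium: 203.5 − 0.04Q = 8 + 0.002Q → Q* = 4654.7619, P* = 17.3095.
For a per-unit tax t: ΔQ = t/0.042, so DWL = ½·t·(t/0.042) = t²/0.084.
At t = 24: DWL = 6857.143. At t = 36.5: DWL = 15860.119.
Increase = 15860.119 − 6857.143 = 9002.98.

9002.98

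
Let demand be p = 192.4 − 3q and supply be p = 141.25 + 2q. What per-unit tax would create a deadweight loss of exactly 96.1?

Competitive equilibrium: 192.4 − 3q = 141.25 + 2q → q* = 10.23, p* = 161.71.
A tax t gives Δq = t/5 and wedge t, so DWL = t²/10.
t²/10 = 96.1 → t² = 961 → t = 31.

31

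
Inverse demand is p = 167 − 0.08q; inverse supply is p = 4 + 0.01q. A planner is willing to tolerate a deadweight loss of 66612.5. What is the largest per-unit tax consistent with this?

109.5

Competitive equilibrium: 167 − 0.08q = 4 + 0.01q → q* = 1811.1111, p* = 22.1111.
A tax t gives Δq = t/0.09 and wedge t, so DWL = t²/0.18.
t²/0.18 = 66612.5 → t² = 11990.25 → t = 109.5.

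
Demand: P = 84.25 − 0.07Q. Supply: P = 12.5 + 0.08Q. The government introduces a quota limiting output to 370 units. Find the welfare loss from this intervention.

880.21

Competitive equilibrium: 84.25 − 0.07Q = 12.5 + 0.08Q → Q* = 478.3333, P* = 50.7667.
At Q = 370: demand price = 84.25 − 0.07·370 = 58.35; supply price = 12.5 + 0.08·370 = 42.1.
ΔQ = 478.3333 − 370 = 108.3333; wedge = 58.35 − 42.1 = 16.25.
Welfare loss = ½ × 108.3333 × 16.25 = 880.21.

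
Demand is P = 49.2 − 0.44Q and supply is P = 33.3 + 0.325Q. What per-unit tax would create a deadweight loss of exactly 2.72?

Competitive equilibrium: 49.2 − 0.44Q = 33.3 + 0.325Q → Q* = 20.7843, P* = 40.0549.
A tax t gives ΔQ = t/0.765 and wedge t, so DWL = t²/1.53.
t²/1.53 = 2.72 → t² = 4.1616 → t = 2.04.

2.04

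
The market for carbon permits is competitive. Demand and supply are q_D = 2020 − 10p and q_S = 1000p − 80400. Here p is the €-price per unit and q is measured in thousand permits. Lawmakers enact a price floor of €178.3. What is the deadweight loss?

In inverse form: demand p = 202 − 0.1q, supply p = 80.4 + 0.001q.
Competitive equilibrium: 202 − 0.1q = 80.4 + 0.001q → q* = 1203.9604, p* = 81.604.
At the floor p = 178.3, quantity demanded = (202 − 178.3)/0.1 = 237.
Sellers' marginal cost at q' = 237: 80.4 + 0.001·237 = 80.637.
Δq = 1203.9604 − 237 = 966.9604; wedge = 178.3 − 80.637 = 97.663.
The triangle = ½ × 966.9604 × 97.663 = €47218.13 thousand.

€47218.13 thousand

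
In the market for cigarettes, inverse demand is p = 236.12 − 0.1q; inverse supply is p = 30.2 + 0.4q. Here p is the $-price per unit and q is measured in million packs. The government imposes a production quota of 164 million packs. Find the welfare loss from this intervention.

Competitive equilibrium: 236.12 − 0.1q = 30.2 + 0.4q → q* = 411.84, p* = 194.936.
At q = 164: demand price = 236.12 − 0.1·164 = 219.72; supply price = 30.2 + 0.4·164 = 95.8.
Δq = 411.84 − 164 = 247.84; wedge = 219.72 − 95.8 = 123.92.
The triangle = ½ × 247.84 × 123.92 = $15356.17 million.

$15356.17 million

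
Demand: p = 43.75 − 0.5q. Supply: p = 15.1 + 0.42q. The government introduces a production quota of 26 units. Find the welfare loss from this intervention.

Competitive equilibrium: 43.75 − 0.5q = 15.1 + 0.42q → q* = 31.1413, p* = 28.1793.
At q = 26: demand price = 43.75 − 0.5·26 = 30.75; supply price = 15.1 + 0.42·26 = 26.02.
Δq = 31.1413 − 26 = 5.1413; wedge = 30.75 − 26.02 = 4.73.
The triangle = ½ × 5.1413 × 4.73 = 12.16.

12.16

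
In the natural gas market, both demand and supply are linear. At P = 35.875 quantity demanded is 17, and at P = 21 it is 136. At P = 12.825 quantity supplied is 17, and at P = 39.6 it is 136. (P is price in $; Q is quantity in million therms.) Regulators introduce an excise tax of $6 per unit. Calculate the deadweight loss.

Demand slope = (21 − 35.875)/(136 − 17) = −0.125, so P = 38 − 0.125Q.
Supply slope = (39.6 − 12.825)/(136 − 17) = 0.225, so P = 9 + 0.225Q.
Competitive equilibrium: 38 − 0.125Q = 9 + 0.225Q → Q* = 82.8571, P* = 27.6429.
With the tax, the buyer price exceeds the seller price by 6: (38 − 0.125Q) − (9 + 0.225Q) = 6 → Q' = 65.7143.
ΔQ = 82.8571 − 65.7143 = 17.1428; the wedge equals the tax, 6.
Welfare loss = ½ × 17.1428 × 6 = $51.43 million.

$51.43 million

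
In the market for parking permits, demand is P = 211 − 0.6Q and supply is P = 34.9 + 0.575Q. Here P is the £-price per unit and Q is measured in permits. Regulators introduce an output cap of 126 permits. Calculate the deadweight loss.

£334.81

Competitive equilibrium: 211 − 0.6Q = 34.9 + 0.575Q → Q* = 149.8723, P* = 121.0766.
At Q = 126: demand price = 211 − 0.6·126 = 135.4; supply price = 34.9 + 0.575·126 = 107.35.
ΔQ = 149.8723 − 126 = 23.8723; wedge = 135.4 − 107.35 = 28.05.
Welfare loss = ½ × 23.8723 × 28.05 = £334.81.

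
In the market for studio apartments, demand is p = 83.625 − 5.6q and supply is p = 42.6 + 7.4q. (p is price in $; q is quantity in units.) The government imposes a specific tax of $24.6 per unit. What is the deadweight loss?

$23.28

Competitive equilibrium: 83.625 − 5.6q = 42.6 + 7.4q → q* = 3.1558, p* = 65.9527.
With the tax, the buyer price exceeds the seller price by 24.6: (83.625 − 5.6q) − (42.6 + 7.4q) = 24.6 → q' = 1.2635.
Δq = 3.1558 − 1.2635 = 1.8923; the wedge equals the tax, 24.6.
Welfare loss = ½ × 1.8923 × 24.6 = $23.28.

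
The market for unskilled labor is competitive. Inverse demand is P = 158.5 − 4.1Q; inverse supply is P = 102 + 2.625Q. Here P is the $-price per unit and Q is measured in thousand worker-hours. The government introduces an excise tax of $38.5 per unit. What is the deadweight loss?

$110.20 thousand

Competitive equilibrium: 158.5 − 4.1Q = 102 + 2.625Q → Q* = 8.4015, P* = 124.0539.
With the tax, the buyer price exceeds the seller price by 38.5: (158.5 − 4.1Q) − (102 + 2.625Q) = 38.5 → Q' = 2.6766.
ΔQ = 8.4015 − 2.6766 = 5.7249; the wedge equals the tax, 38.5.
DWL = ½ × 5.7249 × 38.5 = $110.20 thousand.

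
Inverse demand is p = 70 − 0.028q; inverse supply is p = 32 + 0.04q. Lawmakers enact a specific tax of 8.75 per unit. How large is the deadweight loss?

Competitive equilibrium: 70 − 0.028q = 32 + 0.04q → q* = 558.8235, p* = 54.3529.
With the tax, the buyer price exceeds the seller price by 8.75: (70 − 0.028q) − (32 + 0.04q) = 8.75 → q' = 430.1471.
Δq = 558.8235 − 430.1471 = 128.6764; the wedge equals the tax, 8.75.
Welfare loss = ½ × 128.6764 × 8.75 = 562.96.

562.96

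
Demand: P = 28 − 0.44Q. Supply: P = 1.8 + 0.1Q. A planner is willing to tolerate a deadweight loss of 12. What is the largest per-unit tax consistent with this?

3.6

Competitive equilibrium: 28 − 0.44Q = 1.8 + 0.1Q → Q* = 48.5185, P* = 6.6519.
A tax t gives ΔQ = t/0.54 and wedge t, so DWL = t²/1.08.
t²/1.08 = 12 → t² = 12.96 → t = 3.6.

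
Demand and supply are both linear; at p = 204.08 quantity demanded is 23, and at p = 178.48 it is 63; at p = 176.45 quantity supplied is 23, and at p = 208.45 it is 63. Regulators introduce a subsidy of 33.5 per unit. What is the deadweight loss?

Demand slope = (178.48 − 204.08)/(63 − 23) = −0.64, so p = 218.8 − 0.64q.
Supply slope = (208.45 − 176.45)/(63 − 23) = 0.8, so p = 158.05 + 0.8q.
Competitive equilibrium: 218.8 − 0.64q = 158.05 + 0.8q → q* = 42.1875, p* = 191.8.
The subsidy lowers effective supply by 33.5: p = 124.55 + 0.8q.
New quantity: 218.8 − 0.64q = 124.55 + 0.8q → q' = 65.4514.
Overproduction Δq = 65.4514 − 42.1875 = 23.2639; wedge = subsidy = 33.5.
DWL = ½ × 23.2639 × 33.5 = 389.67.

389.67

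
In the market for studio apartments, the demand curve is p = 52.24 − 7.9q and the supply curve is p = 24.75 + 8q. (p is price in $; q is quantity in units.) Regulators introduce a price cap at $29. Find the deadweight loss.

Competitive equilibrium: 52.24 − 7.9q = 24.75 + 8q → q* = 1.7289, p* = 38.5814.
At the ceiling p = 29, quantity supplied = (29 − 24.75)/8 = 0.5313.
Willingness to pay at q' = 0.5313: 52.24 − 7.9·0.5313 = 48.0427.
Δq = 1.7289 − 0.5313 = 1.1976; wedge = 48.0427 − 29 = 19.0427.
Deadweight loss = ½ × 1.1976 × 19.0427 = $11.40.

$11.40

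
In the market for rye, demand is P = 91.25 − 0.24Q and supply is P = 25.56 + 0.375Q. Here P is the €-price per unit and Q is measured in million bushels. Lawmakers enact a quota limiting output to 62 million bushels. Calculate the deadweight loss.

€617.52 million

Competitive equilibrium: 91.25 − 0.24Q = 25.56 + 0.375Q → Q* = 106.813, P* = 65.6149.
At Q = 62: demand price = 91.25 − 0.24·62 = 76.37; supply price = 25.56 + 0.375·62 = 48.81.
ΔQ = 106.813 − 62 = 44.813; wedge = 76.37 − 48.81 = 27.56.
Welfare loss = ½ × 44.813 × 27.56 = €617.52 million.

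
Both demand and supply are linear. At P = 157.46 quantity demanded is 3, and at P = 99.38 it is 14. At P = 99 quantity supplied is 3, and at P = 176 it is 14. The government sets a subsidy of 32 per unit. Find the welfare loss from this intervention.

41.69

Demand slope = (99.38 − 157.46)/(14 − 3) = −5.28, so P = 173.3 − 5.28Q.
Supply slope = (176 − 99)/(14 − 3) = 7, so P = 78 + 7Q.
Competitive equilibrium: 173.3 − 5.28Q = 78 + 7Q → Q* = 7.7606, P* = 132.3241.
The subsidy lowers effective supply by 32: P = 46 + 7Q.
New quantity: 173.3 − 5.28Q = 46 + 7Q → Q' = 10.3664.
Overproduction ΔQ = 10.3664 − 7.7606 = 2.6058; wedge = subsidy = 32.
Welfare loss = ½ × 2.6058 × 32 = 41.69.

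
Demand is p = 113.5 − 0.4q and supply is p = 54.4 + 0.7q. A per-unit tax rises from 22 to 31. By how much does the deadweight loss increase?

216.82

Competitive equilibrium: 113.5 − 0.4q = 54.4 + 0.7q → q* = 53.7273, p* = 92.0091.
For a per-unit tax t: Δq = t/1.1, so DWL = ½·t·(t/1.1) = t²/2.2.
At t = 22: DWL = 220. At t = 31: DWL = 436.818.
Increase = 436.818 − 220 = 216.82.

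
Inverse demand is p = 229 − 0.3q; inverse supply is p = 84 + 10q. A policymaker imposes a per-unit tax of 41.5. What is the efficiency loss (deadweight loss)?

83.60

Competitive equilibrium: 229 − 0.3q = 84 + 10q → q* = 14.07767, p* = 224.7767.
With the tax, the buyer price exceeds the seller price by 41.5: (229 − 0.3q) − (84 + 10q) = 41.5 → q' = 10.04854.
Δq = 14.07767 − 10.04854 = 4.02913; the wedge equals the tax, 41.5.
Welfare loss = ½ × 4.02913 × 41.5 = 83.60.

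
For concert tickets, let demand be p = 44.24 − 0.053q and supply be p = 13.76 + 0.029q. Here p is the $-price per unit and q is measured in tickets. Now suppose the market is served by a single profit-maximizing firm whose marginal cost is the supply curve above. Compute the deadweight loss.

$873.11

Competitive equilibrium: 44.24 − 0.053q = 13.76 + 0.029q → q* = 371.7073, p* = 24.5395.
Marginal revenue: MR = 44.24 − 0.106q. Set MR = MC: 44.24 − 0.106q = 13.76 + 0.029q → q_m = 225.7778.
Price p_m = 44.24 − 0.053·225.7778 = 32.2738; MC(q_m) = 13.76 + 0.029·225.7778 = 20.3076.
Competitive q* = 371.7073, so Δq = 145.9295; wedge = 32.2738 − 20.3076 = 11.9662.
Deadweight loss = ½ × 145.9295 × 11.9662 = $873.11.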